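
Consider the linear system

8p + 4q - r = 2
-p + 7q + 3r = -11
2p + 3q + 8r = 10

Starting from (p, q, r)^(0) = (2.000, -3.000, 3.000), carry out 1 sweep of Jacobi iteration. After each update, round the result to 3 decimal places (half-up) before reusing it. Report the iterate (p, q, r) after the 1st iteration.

Iteration 1:
  p = (2 - (4)·-3.000 - (-1)·3.000) / (8) = 2.125
  q = (-11 - (-1)·2.000 - (3)·3.000) / (7) = -2.571
  r = (10 - (2)·2.000 - (3)·-3.000) / (8) = 1.875

(2.125, -2.571, 1.875)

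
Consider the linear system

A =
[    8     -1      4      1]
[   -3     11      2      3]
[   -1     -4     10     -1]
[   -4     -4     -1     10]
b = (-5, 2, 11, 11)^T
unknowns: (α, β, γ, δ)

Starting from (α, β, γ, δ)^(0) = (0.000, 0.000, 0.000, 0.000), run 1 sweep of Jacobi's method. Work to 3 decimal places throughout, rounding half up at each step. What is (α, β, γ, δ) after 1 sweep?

(-0.625, 0.182, 1.100, 1.100)

Iteration 1:
  α = (-5 - (-1)·0.000 - (4)·0.000 - (1)·0.000) / (8) = -0.625
  β = (2 - (-3)·0.000 - (2)·0.000 - (3)·0.000) / (11) = 0.182
  γ = (11 - (-1)·0.000 - (-4)·0.000 - (-1)·0.000) / (10) = 1.100
  δ = (11 - (-4)·0.000 - (-4)·0.000 - (-1)·0.000) / (10) = 1.100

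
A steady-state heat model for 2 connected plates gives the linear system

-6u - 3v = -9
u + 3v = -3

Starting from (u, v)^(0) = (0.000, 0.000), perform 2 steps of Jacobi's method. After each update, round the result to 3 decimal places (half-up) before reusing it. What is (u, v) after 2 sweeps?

(2.000, -1.500)

Iteration 1:
  u = (-9 - (-3)·0.000) / (-6) = 1.500
  v = (-3 - (1)·0.000) / (3) = -1.000
Iteration 2:
  u = (-9 - (-3)·-1.000) / (-6) = 2.000
  v = (-3 - (1)·1.500) / (3) = -1.500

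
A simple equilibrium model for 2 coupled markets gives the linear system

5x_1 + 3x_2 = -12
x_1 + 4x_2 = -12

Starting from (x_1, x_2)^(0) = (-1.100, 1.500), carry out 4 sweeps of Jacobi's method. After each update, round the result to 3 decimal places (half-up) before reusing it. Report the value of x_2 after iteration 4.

-2.726

Iteration 1:
  x_1 = (-12 - (3)·1.500) / (5) = -3.300
  x_2 = (-12 - (1)·-1.100) / (4) = -2.725
Iteration 2:
  x_1 = (-12 - (3)·-2.725) / (5) = -0.765
  x_2 = (-12 - (1)·-3.300) / (4) = -2.175
Iteration 3:
  x_1 = (-12 - (3)·-2.175) / (5) = -1.095
  x_2 = (-12 - (1)·-0.765) / (4) = -2.809
Iteration 4:
  x_1 = (-12 - (3)·-2.809) / (5) = -0.715
  x_2 = (-12 - (1)·-1.095) / (4) = -2.726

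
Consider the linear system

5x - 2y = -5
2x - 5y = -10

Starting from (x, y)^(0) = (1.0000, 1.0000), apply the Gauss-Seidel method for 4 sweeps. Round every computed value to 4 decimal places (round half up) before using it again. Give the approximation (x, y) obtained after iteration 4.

(-0.2396, 1.9042)

Iteration 1:
  x = (-5 - (-2)·1.0000) / (5) = -0.6000
  y = (-10 - (2)·-0.6000) / (-5) = 1.7600
Iteration 2:
  x = (-5 - (-2)·1.7600) / (5) = -0.2960
  y = (-10 - (2)·-0.2960) / (-5) = 1.8816
Iteration 3:
  x = (-5 - (-2)·1.8816) / (5) = -0.2474
  y = (-10 - (2)·-0.2474) / (-5) = 1.9010
Iteration 4:
  x = (-5 - (-2)·1.9010) / (5) = -0.2396
  y = (-10 - (2)·-0.2396) / (-5) = 1.9042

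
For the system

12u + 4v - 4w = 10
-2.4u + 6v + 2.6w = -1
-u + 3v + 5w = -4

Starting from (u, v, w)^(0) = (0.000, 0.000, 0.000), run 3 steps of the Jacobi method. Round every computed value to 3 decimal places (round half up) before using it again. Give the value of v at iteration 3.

0.313

Iteration 1:
  u = (10 - (4)·0.000 - (-4)·0.000) / (12) = 0.833
  v = (-1 - (-2.4)·0.000 - (2.6)·0.000) / (6) = -0.167
  w = (-4 - (-1)·0.000 - (3)·0.000) / (5) = -0.800
Iteration 2:
  u = (10 - (4)·-0.167 - (-4)·-0.800) / (12) = 0.622
  v = (-1 - (-2.4)·0.833 - (2.6)·-0.800) / (6) = 0.513
  w = (-4 - (-1)·0.833 - (3)·-0.167) / (5) = -0.533
Iteration 3:
  u = (10 - (4)·0.513 - (-4)·-0.533) / (12) = 0.485
  v = (-1 - (-2.4)·0.622 - (2.6)·-0.533) / (6) = 0.313
  w = (-4 - (-1)·0.622 - (3)·0.513) / (5) = -0.983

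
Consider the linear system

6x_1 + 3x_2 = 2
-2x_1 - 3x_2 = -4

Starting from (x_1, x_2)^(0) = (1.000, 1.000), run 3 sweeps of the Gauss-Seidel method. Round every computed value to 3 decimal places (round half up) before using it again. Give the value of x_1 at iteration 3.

Iteration 1:
  x_1 = (2 - (3)·1.000) / (6) = -0.167
  x_2 = (-4 - (-2)·-0.167) / (-3) = 1.445
Iteration 2:
  x_1 = (2 - (3)·1.445) / (6) = -0.389
  x_2 = (-4 - (-2)·-0.389) / (-3) = 1.593
Iteration 3:
  x_1 = (2 - (3)·1.593) / (6) = -0.463
  x_2 = (-4 - (-2)·-0.463) / (-3) = 1.642

-0.463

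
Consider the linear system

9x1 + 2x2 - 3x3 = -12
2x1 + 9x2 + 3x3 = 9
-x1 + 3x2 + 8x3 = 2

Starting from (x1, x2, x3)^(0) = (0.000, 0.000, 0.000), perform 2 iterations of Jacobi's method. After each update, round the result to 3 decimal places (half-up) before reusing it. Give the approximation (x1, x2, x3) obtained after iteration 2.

Iteration 1:
  x1 = (-12 - (2)·0.000 - (-3)·0.000) / (9) = -1.333
  x2 = (9 - (2)·0.000 - (3)·0.000) / (9) = 1.000
  x3 = (2 - (-1)·0.000 - (3)·0.000) / (8) = 0.250
Iteration 2:
  x1 = (-12 - (2)·1.000 - (-3)·0.250) / (9) = -1.472
  x2 = (9 - (2)·-1.333 - (3)·0.250) / (9) = 1.213
  x3 = (2 - (-1)·-1.333 - (3)·1.000) / (8) = -0.292

(-1.472, 1.213, -0.292)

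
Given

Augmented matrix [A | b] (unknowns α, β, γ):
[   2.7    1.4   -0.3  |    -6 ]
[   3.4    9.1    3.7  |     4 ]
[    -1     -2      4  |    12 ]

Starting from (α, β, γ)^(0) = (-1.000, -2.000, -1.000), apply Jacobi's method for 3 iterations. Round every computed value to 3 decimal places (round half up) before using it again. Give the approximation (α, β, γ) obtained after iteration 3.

(-1.967, 0.097, 2.441)

Iteration 1:
  α = (-6 - (1.4)·-2.000 - (-0.3)·-1.000) / (2.7) = -1.296
  β = (4 - (3.4)·-1.000 - (3.7)·-1.000) / (9.1) = 1.220
  γ = (12 - (-1)·-1.000 - (-2)·-2.000) / (4) = 1.750
Iteration 2:
  α = (-6 - (1.4)·1.220 - (-0.3)·1.750) / (2.7) = -2.660
  β = (4 - (3.4)·-1.296 - (3.7)·1.750) / (9.1) = 0.212
  γ = (12 - (-1)·-1.296 - (-2)·1.220) / (4) = 3.286
Iteration 3:
  α = (-6 - (1.4)·0.212 - (-0.3)·3.286) / (2.7) = -1.967
  β = (4 - (3.4)·-2.660 - (3.7)·3.286) / (9.1) = 0.097
  γ = (12 - (-1)·-2.660 - (-2)·0.212) / (4) = 2.441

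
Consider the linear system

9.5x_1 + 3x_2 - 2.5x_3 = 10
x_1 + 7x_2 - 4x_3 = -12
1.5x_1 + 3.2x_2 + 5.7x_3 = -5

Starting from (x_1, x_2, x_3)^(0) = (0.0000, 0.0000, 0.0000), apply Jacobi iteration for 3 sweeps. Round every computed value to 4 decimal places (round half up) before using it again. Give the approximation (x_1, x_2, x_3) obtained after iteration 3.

Iteration 1:
  x_1 = (10 - (3)·0.0000 - (-2.5)·0.0000) / (9.5) = 1.0526
  x_2 = (-12 - (1)·0.0000 - (-4)·0.0000) / (7) = -1.7143
  x_3 = (-5 - (1.5)·0.0000 - (3.2)·0.0000) / (5.7) = -0.8772
Iteration 2:
  x_1 = (10 - (3)·-1.7143 - (-2.5)·-0.8772) / (9.5) = 1.3631
  x_2 = (-12 - (1)·1.0526 - (-4)·-0.8772) / (7) = -2.3659
  x_3 = (-5 - (1.5)·1.0526 - (3.2)·-1.7143) / (5.7) = -0.1918
Iteration 3:
  x_1 = (10 - (3)·-2.3659 - (-2.5)·-0.1918) / (9.5) = 1.7493
  x_2 = (-12 - (1)·1.3631 - (-4)·-0.1918) / (7) = -2.0186
  x_3 = (-5 - (1.5)·1.3631 - (3.2)·-2.3659) / (5.7) = 0.0923

(1.7493, -2.0186, 0.0923)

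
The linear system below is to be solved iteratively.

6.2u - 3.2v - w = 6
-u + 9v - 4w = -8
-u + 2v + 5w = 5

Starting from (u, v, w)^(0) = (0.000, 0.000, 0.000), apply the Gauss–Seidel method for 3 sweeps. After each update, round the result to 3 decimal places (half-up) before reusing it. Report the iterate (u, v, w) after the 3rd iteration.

(1.096, -0.228, 1.310)

Iteration 1:
  u = (6 - (-3.2)·0.000 - (-1)·0.000) / (6.2) = 0.968
  v = (-8 - (-1)·0.968 - (-4)·0.000) / (9) = -0.781
  w = (5 - (-1)·0.968 - (2)·-0.781) / (5) = 1.506
Iteration 2:
  u = (6 - (-3.2)·-0.781 - (-1)·1.506) / (6.2) = 0.808
  v = (-8 - (-1)·0.808 - (-4)·1.506) / (9) = -0.130
  w = (5 - (-1)·0.808 - (2)·-0.130) / (5) = 1.214
Iteration 3:
  u = (6 - (-3.2)·-0.130 - (-1)·1.214) / (6.2) = 1.096
  v = (-8 - (-1)·1.096 - (-4)·1.214) / (9) = -0.228
  w = (5 - (-1)·1.096 - (2)·-0.228) / (5) = 1.310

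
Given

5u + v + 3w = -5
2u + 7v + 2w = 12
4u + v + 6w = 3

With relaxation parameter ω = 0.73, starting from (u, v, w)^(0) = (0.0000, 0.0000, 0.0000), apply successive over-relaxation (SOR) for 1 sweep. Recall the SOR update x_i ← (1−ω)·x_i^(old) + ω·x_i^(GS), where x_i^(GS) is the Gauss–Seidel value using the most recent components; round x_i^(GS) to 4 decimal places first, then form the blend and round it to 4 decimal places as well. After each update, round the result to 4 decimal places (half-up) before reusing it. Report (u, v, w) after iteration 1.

(-0.7300, 1.4037, 0.5495)

Iteration 1:
  u: GS value = (-5 - (1)·0.0000 - (3)·0.0000) / (5) = -1.0000;  u ← (1−ω)·0.0000 + ω·-1.0000 = -0.7300
  v: GS value = (12 - (2)·-0.7300 - (2)·0.0000) / (7) = 1.9229;  v ← (1−ω)·0.0000 + ω·1.9229 = 1.4037
  w: GS value = (3 - (4)·-0.7300 - (1)·1.4037) / (6) = 0.7527;  w ← (1−ω)·0.0000 + ω·0.7527 = 0.5495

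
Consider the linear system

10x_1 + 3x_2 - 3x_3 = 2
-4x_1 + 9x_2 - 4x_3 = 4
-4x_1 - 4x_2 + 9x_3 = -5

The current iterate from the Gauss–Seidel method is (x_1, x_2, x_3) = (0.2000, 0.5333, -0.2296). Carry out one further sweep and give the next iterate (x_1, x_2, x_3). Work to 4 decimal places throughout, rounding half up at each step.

(-0.0289, 0.3296, -0.4219)

One sweep:
  x_1 = (2 - (3)·0.5333 - (-3)·-0.2296) / (10) = -0.0289
  x_2 = (4 - (-4)·-0.0289 - (-4)·-0.2296) / (9) = 0.3296
  x_3 = (-5 - (-4)·-0.0289 - (-4)·0.3296) / (9) = -0.4219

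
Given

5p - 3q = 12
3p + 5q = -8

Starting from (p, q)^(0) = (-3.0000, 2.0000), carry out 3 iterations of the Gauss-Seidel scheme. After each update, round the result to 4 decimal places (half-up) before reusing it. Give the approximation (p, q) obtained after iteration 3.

(1.3882, -2.4329)

Iteration 1:
  p = (12 - (-3)·2.0000) / (5) = 3.6000
  q = (-8 - (3)·3.6000) / (5) = -3.7600
Iteration 2:
  p = (12 - (-3)·-3.7600) / (5) = 0.1440
  q = (-8 - (3)·0.1440) / (5) = -1.6864
Iteration 3:
  p = (12 - (-3)·-1.6864) / (5) = 1.3882
  q = (-8 - (3)·1.3882) / (5) = -2.4329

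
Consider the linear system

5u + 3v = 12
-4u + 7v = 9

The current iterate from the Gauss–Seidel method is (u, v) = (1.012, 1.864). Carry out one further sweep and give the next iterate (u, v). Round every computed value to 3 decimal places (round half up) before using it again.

One sweep:
  u = (12 - (3)·1.864) / (5) = 1.282
  v = (9 - (-4)·1.282) / (7) = 2.018

(1.282, 2.018)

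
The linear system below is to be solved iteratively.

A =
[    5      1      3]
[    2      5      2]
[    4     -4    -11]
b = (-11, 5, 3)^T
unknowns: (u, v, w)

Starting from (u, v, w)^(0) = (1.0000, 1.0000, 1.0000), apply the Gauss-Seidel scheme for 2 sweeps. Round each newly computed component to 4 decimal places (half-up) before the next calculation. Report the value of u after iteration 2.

Iteration 1:
  u = (-11 - (1)·1.0000 - (3)·1.0000) / (5) = -3.0000
  v = (5 - (2)·-3.0000 - (2)·1.0000) / (5) = 1.8000
  w = (3 - (4)·-3.0000 - (-4)·1.8000) / (-11) = -2.0182
Iteration 2:
  u = (-11 - (1)·1.8000 - (3)·-2.0182) / (5) = -1.3491
  v = (5 - (2)·-1.3491 - (2)·-2.0182) / (5) = 2.3469
  w = (3 - (4)·-1.3491 - (-4)·2.3469) / (-11) = -1.6167

-1.3491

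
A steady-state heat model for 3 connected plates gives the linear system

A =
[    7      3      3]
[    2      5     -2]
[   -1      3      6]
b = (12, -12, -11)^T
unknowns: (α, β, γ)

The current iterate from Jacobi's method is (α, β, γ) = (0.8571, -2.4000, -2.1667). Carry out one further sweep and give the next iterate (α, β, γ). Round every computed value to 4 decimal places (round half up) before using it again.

(3.6714, -3.6095, -0.4905)

One sweep:
  α = (12 - (3)·-2.4000 - (3)·-2.1667) / (7) = 3.6714
  β = (-12 - (2)·0.8571 - (-2)·-2.1667) / (5) = -3.6095
  γ = (-11 - (-1)·0.8571 - (3)·-2.4000) / (6) = -0.4905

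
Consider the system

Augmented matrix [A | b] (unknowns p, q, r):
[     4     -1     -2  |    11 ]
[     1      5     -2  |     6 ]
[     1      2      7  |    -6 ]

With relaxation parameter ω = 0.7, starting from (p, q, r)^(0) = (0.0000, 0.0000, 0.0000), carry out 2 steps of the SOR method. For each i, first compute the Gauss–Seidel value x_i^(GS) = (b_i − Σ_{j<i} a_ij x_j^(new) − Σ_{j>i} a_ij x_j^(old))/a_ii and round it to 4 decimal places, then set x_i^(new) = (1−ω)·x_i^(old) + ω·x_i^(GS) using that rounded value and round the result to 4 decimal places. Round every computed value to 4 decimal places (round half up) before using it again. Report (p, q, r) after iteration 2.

(2.2850, 0.4374, -1.1879)

Iteration 1:
  p: GS value = (11 - (-1)·0.0000 - (-2)·0.0000) / (4) = 2.7500;  p ← (1−ω)·0.0000 + ω·2.7500 = 1.9250
  q: GS value = (6 - (1)·1.9250 - (-2)·0.0000) / (5) = 0.8150;  q ← (1−ω)·0.0000 + ω·0.8150 = 0.5705
  r: GS value = (-6 - (1)·1.9250 - (2)·0.5705) / (7) = -1.2951;  r ← (1−ω)·0.0000 + ω·-1.2951 = -0.9066
Iteration 2:
  p: GS value = (11 - (-1)·0.5705 - (-2)·-0.9066) / (4) = 2.4393;  p ← (1−ω)·1.9250 + ω·2.4393 = 2.2850
  q: GS value = (6 - (1)·2.2850 - (-2)·-0.9066) / (5) = 0.3804;  q ← (1−ω)·0.5705 + ω·0.3804 = 0.4374
  r: GS value = (-6 - (1)·2.2850 - (2)·0.4374) / (7) = -1.3085;  r ← (1−ω)·-0.9066 + ω·-1.3085 = -1.1879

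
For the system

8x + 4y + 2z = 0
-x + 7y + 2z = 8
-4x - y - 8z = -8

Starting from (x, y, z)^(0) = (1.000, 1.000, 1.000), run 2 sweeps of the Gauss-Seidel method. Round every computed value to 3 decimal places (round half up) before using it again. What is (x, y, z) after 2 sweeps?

(-0.695, 0.678, 1.263)

Iteration 1:
  x = (0 - (4)·1.000 - (2)·1.000) / (8) = -0.750
  y = (8 - (-1)·-0.750 - (2)·1.000) / (7) = 0.750
  z = (-8 - (-4)·-0.750 - (-1)·0.750) / (-8) = 1.281
Iteration 2:
  x = (0 - (4)·0.750 - (2)·1.281) / (8) = -0.695
  y = (8 - (-1)·-0.695 - (2)·1.281) / (7) = 0.678
  z = (-8 - (-4)·-0.695 - (-1)·0.678) / (-8) = 1.263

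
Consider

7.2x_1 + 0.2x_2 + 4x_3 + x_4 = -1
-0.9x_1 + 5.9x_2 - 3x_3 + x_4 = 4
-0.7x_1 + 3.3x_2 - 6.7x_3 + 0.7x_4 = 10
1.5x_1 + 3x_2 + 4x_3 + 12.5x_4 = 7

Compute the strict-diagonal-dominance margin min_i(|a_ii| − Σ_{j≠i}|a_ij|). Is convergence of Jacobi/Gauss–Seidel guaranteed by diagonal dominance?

1

row 1: |7.2| − (0.2+4+1) = 2
row 2: |5.9| − (0.9+3+1) = 1
row 3: |-6.7| − (0.7+3.3+0.7) = 2
row 4: |12.5| − (1.5+3+4) = 4
minimum over rows = 1 → strictly diagonally dominant (convergence guaranteed)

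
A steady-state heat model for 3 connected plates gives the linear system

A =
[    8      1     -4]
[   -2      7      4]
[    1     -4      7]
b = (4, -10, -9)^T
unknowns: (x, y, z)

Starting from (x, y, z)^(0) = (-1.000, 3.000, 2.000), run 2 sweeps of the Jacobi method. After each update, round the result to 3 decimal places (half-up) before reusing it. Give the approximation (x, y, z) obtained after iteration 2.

Iteration 1:
  x = (4 - (1)·3.000 - (-4)·2.000) / (8) = 1.125
  y = (-10 - (-2)·-1.000 - (4)·2.000) / (7) = -2.857
  z = (-9 - (1)·-1.000 - (-4)·3.000) / (7) = 0.571
Iteration 2:
  x = (4 - (1)·-2.857 - (-4)·0.571) / (8) = 1.143
  y = (-10 - (-2)·1.125 - (4)·0.571) / (7) = -1.433
  z = (-9 - (1)·1.125 - (-4)·-2.857) / (7) = -3.079

(1.143, -1.433, -3.079)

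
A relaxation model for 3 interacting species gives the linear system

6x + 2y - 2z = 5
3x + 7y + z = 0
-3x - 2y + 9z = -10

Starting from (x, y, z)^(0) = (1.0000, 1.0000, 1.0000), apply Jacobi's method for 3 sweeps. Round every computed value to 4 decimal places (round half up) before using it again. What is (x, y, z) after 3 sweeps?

(0.6058, -0.2222, -0.8933)

Iteration 1:
  x = (5 - (2)·1.0000 - (-2)·1.0000) / (6) = 0.8333
  y = (0 - (3)·1.0000 - (1)·1.0000) / (7) = -0.5714
  z = (-10 - (-3)·1.0000 - (-2)·1.0000) / (9) = -0.5556
Iteration 2:
  x = (5 - (2)·-0.5714 - (-2)·-0.5556) / (6) = 0.8386
  y = (0 - (3)·0.8333 - (1)·-0.5556) / (7) = -0.2778
  z = (-10 - (-3)·0.8333 - (-2)·-0.5714) / (9) = -0.9603
Iteration 3:
  x = (5 - (2)·-0.2778 - (-2)·-0.9603) / (6) = 0.6058
  y = (0 - (3)·0.8386 - (1)·-0.9603) / (7) = -0.2222
  z = (-10 - (-3)·0.8386 - (-2)·-0.2778) / (9) = -0.8933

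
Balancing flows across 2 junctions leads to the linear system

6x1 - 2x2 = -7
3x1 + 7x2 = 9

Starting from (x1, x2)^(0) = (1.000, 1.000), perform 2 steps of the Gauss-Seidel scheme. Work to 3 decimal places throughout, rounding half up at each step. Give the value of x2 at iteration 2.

1.551

Iteration 1:
  x1 = (-7 - (-2)·1.000) / (6) = -0.833
  x2 = (9 - (3)·-0.833) / (7) = 1.643
Iteration 2:
  x1 = (-7 - (-2)·1.643) / (6) = -0.619
  x2 = (9 - (3)·-0.619) / (7) = 1.551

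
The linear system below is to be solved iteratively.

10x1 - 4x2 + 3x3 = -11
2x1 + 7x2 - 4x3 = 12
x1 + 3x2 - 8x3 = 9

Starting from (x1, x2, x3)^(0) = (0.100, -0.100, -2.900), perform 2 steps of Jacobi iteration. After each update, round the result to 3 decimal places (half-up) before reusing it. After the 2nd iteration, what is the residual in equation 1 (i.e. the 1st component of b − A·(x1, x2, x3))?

Iteration 1:
  x1 = (-11 - (-4)·-0.100 - (3)·-2.900) / (10) = -0.270
  x2 = (12 - (2)·0.100 - (-4)·-2.900) / (7) = 0.029
  x3 = (9 - (1)·0.100 - (3)·-0.100) / (-8) = -1.150
Iteration 2:
  x1 = (-11 - (-4)·0.029 - (3)·-1.150) / (10) = -0.743
  x2 = (12 - (2)·-0.270 - (-4)·-1.150) / (7) = 1.134
  x3 = (9 - (1)·-0.270 - (3)·0.029) / (-8) = -1.148
Residual b − A·x = (4.410, 0.956, -2.843)

4.410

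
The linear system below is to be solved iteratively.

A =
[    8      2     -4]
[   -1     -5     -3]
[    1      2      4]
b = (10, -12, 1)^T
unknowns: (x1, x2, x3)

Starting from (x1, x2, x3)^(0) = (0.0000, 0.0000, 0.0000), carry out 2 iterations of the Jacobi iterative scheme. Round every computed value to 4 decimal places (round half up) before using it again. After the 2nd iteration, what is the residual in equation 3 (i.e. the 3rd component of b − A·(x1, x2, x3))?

1.2750

Iteration 1:
  x1 = (10 - (2)·0.0000 - (-4)·0.0000) / (8) = 1.2500
  x2 = (-12 - (-1)·0.0000 - (-3)·0.0000) / (-5) = 2.4000
  x3 = (1 - (1)·0.0000 - (2)·0.0000) / (4) = 0.2500
Iteration 2:
  x1 = (10 - (2)·2.4000 - (-4)·0.2500) / (8) = 0.7750
  x2 = (-12 - (-1)·1.2500 - (-3)·0.2500) / (-5) = 2.0000
  x3 = (1 - (1)·1.2500 - (2)·2.4000) / (4) = -1.2625
Residual b − A·x = (-5.2500, -5.0125, 1.2750)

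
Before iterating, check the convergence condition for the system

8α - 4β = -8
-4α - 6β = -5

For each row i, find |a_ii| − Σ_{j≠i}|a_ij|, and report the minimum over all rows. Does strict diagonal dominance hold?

row 1: |8| − (4) = 4
row 2: |-6| − (4) = 2
minimum over rows = 2 → strictly diagonally dominant (convergence guaranteed)

2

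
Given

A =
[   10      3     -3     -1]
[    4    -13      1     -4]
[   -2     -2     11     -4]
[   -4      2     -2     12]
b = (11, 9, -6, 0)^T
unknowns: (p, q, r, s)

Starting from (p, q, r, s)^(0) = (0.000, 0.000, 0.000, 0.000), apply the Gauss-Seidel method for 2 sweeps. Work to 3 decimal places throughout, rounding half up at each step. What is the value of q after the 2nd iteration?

-0.489

Iteration 1:
  p = (11 - (3)·0.000 - (-3)·0.000 - (-1)·0.000) / (10) = 1.100
  q = (9 - (4)·1.100 - (1)·0.000 - (-4)·0.000) / (-13) = -0.354
  r = (-6 - (-2)·1.100 - (-2)·-0.354 - (-4)·0.000) / (11) = -0.410
  s = (0 - (-4)·1.100 - (2)·-0.354 - (-2)·-0.410) / (12) = 0.357
Iteration 2:
  p = (11 - (3)·-0.354 - (-3)·-0.410 - (-1)·0.357) / (10) = 1.119
  q = (9 - (4)·1.119 - (1)·-0.410 - (-4)·0.357) / (-13) = -0.489
  r = (-6 - (-2)·1.119 - (-2)·-0.489 - (-4)·0.357) / (11) = -0.301
  s = (0 - (-4)·1.119 - (2)·-0.489 - (-2)·-0.301) / (12) = 0.404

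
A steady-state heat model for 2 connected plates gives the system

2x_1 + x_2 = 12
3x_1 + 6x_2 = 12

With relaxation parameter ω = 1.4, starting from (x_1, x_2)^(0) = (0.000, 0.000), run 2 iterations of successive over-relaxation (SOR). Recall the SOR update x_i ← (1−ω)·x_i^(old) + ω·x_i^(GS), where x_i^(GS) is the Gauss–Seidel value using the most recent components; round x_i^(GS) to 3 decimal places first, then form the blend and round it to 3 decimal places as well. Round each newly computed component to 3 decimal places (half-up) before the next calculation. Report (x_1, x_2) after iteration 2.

Iteration 1:
  x_1: GS value = (12 - (1)·0.000) / (2) = 6.000;  x_1 ← (1−ω)·0.000 + ω·6.000 = 8.400
  x_2: GS value = (12 - (3)·8.400) / (6) = -2.200;  x_2 ← (1−ω)·0.000 + ω·-2.200 = -3.080
Iteration 2:
  x_1: GS value = (12 - (1)·-3.080) / (2) = 7.540;  x_1 ← (1−ω)·8.400 + ω·7.540 = 7.196
  x_2: GS value = (12 - (3)·7.196) / (6) = -1.598;  x_2 ← (1−ω)·-3.080 + ω·-1.598 = -1.005

(7.196, -1.005)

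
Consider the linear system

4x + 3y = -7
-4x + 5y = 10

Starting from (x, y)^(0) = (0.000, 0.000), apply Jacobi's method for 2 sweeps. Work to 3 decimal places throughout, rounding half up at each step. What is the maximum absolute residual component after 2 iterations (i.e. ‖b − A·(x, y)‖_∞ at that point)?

6.000

Iteration 1:
  x = (-7 - (3)·0.000) / (4) = -1.750
  y = (10 - (-4)·0.000) / (5) = 2.000
Iteration 2:
  x = (-7 - (3)·2.000) / (4) = -3.250
  y = (10 - (-4)·-1.750) / (5) = 0.600
Residual b − A·x = (4.200, -6.000); ∞-norm = 6.000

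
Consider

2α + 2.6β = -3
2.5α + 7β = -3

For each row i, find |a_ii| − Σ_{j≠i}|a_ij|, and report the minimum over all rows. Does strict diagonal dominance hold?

-0.6

row 1: |2| − (2.6) = -0.6
row 2: |7| − (2.5) = 4.5
minimum over rows = -0.6 → not strictly diagonally dominant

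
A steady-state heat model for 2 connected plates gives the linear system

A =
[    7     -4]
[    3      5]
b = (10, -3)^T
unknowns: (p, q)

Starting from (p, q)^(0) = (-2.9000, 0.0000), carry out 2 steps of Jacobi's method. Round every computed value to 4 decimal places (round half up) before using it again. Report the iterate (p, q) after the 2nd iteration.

Iteration 1:
  p = (10 - (-4)·0.0000) / (7) = 1.4286
  q = (-3 - (3)·-2.9000) / (5) = 1.1400
Iteration 2:
  p = (10 - (-4)·1.1400) / (7) = 2.0800
  q = (-3 - (3)·1.4286) / (5) = -1.4572

(2.0800, -1.4572)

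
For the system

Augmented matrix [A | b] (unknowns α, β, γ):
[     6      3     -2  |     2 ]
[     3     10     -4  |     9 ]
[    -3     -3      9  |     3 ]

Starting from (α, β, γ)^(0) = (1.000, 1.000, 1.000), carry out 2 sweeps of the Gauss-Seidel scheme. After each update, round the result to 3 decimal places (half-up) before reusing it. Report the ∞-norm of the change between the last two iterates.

0.190

Iteration 1:
  α = (2 - (3)·1.000 - (-2)·1.000) / (6) = 0.167
  β = (9 - (3)·0.167 - (-4)·1.000) / (10) = 1.250
  γ = (3 - (-3)·0.167 - (-3)·1.250) / (9) = 0.806
Iteration 2:
  α = (2 - (3)·1.250 - (-2)·0.806) / (6) = -0.023
  β = (9 - (3)·-0.023 - (-4)·0.806) / (10) = 1.229
  γ = (3 - (-3)·-0.023 - (-3)·1.229) / (9) = 0.735
Change: (-0.190, -0.021, -0.071) → max |·| = 0.190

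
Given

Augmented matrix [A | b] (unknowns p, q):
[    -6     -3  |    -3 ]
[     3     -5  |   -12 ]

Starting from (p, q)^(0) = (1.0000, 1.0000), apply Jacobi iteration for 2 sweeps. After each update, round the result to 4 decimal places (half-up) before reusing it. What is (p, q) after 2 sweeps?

(-1.0000, 2.4000)

Iteration 1:
  p = (-3 - (-3)·1.0000) / (-6) = 0.0000
  q = (-12 - (3)·1.0000) / (-5) = 3.0000
Iteration 2:
  p = (-3 - (-3)·3.0000) / (-6) = -1.0000
  q = (-12 - (3)·0.0000) / (-5) = 2.4000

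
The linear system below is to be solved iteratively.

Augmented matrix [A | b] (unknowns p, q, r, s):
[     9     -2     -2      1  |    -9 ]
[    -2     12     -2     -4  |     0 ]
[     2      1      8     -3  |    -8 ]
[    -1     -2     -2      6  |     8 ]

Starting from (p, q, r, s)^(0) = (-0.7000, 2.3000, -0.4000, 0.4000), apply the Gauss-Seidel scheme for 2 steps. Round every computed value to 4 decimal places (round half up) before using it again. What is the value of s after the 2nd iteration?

Iteration 1:
  p = (-9 - (-2)·2.3000 - (-2)·-0.4000 - (1)·0.4000) / (9) = -0.6222
  q = (0 - (-2)·-0.6222 - (-2)·-0.4000 - (-4)·0.4000) / (12) = -0.0370
  r = (-8 - (2)·-0.6222 - (1)·-0.0370 - (-3)·0.4000) / (8) = -0.6898
  s = (8 - (-1)·-0.6222 - (-2)·-0.0370 - (-2)·-0.6898) / (6) = 0.9874
Iteration 2:
  p = (-9 - (-2)·-0.0370 - (-2)·-0.6898 - (1)·0.9874) / (9) = -1.2712
  q = (0 - (-2)·-1.2712 - (-2)·-0.6898 - (-4)·0.9874) / (12) = 0.0023
  r = (-8 - (2)·-1.2712 - (1)·0.0023 - (-3)·0.9874) / (8) = -0.3122
  s = (8 - (-1)·-1.2712 - (-2)·0.0023 - (-2)·-0.3122) / (6) = 1.0182

1.0182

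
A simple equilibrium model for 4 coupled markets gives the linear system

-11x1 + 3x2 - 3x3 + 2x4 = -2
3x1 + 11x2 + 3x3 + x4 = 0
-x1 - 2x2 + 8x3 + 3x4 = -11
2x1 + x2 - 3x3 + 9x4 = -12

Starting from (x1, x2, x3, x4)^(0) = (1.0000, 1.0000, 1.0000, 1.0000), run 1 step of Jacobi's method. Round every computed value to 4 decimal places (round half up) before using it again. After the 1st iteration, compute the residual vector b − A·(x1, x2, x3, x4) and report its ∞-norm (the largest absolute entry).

11.3679

Iteration 1:
  x1 = (-2 - (3)·1.0000 - (-3)·1.0000 - (2)·1.0000) / (-11) = 0.3636
  x2 = (0 - (3)·1.0000 - (3)·1.0000 - (1)·1.0000) / (11) = -0.6364
  x3 = (-11 - (-1)·1.0000 - (-2)·1.0000 - (3)·1.0000) / (8) = -1.3750
  x4 = (-12 - (2)·1.0000 - (1)·1.0000 - (-3)·1.0000) / (9) = -1.3333
Residual b − A·x = (2.4504, 11.3679, 3.0907, -4.2161); ∞-norm = 11.3679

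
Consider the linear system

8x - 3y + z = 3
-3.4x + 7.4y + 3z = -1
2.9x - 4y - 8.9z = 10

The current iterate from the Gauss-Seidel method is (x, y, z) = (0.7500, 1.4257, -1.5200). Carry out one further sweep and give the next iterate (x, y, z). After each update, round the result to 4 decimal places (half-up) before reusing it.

One sweep:
  x = (3 - (-3)·1.4257 - (1)·-1.5200) / (8) = 1.0996
  y = (-1 - (-3.4)·1.0996 - (3)·-1.5200) / (7.4) = 0.9863
  z = (10 - (2.9)·1.0996 - (-4)·0.9863) / (-8.9) = -1.2086

(1.0996, 0.9863, -1.2086)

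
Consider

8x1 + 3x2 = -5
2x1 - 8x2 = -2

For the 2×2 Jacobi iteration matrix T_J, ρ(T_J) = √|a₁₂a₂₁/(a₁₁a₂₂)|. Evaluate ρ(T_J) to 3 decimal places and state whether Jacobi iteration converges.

a₁₂a₂₁/(a₁₁a₂₂) = (3)·(2) / ((8)·(-8)) = -0.093750
ρ = √|-0.093750| = √0.093750 = 0.306
ρ < 1, so Jacobi converges

0.306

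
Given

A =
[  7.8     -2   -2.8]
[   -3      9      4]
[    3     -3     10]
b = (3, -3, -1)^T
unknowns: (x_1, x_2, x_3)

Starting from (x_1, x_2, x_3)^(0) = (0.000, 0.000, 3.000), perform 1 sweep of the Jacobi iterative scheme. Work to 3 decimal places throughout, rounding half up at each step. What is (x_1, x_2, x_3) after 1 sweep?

Iteration 1:
  x_1 = (3 - (-2)·0.000 - (-2.8)·3.000) / (7.8) = 1.462
  x_2 = (-3 - (-3)·0.000 - (4)·3.000) / (9) = -1.667
  x_3 = (-1 - (3)·0.000 - (-3)·0.000) / (10) = -0.100

(1.462, -1.667, -0.100)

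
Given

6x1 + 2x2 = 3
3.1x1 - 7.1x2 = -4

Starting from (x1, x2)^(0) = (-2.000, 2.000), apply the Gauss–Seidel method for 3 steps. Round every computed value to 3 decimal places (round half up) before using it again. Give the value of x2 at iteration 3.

0.678

Iteration 1:
  x1 = (3 - (2)·2.000) / (6) = -0.167
  x2 = (-4 - (3.1)·-0.167) / (-7.1) = 0.490
Iteration 2:
  x1 = (3 - (2)·0.490) / (6) = 0.337
  x2 = (-4 - (3.1)·0.337) / (-7.1) = 0.711
Iteration 3:
  x1 = (3 - (2)·0.711) / (6) = 0.263
  x2 = (-4 - (3.1)·0.263) / (-7.1) = 0.678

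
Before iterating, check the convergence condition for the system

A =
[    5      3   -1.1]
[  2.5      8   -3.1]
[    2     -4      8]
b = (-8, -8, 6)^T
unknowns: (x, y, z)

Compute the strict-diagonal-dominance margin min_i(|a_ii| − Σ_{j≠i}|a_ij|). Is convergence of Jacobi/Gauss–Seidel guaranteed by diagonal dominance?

row 1: |5| − (3+1.1) = 0.9
row 2: |8| − (2.5+3.1) = 2.4
row 3: |8| − (2+4) = 2
minimum over rows = 0.9 → strictly diagonally dominant (convergence guaranteed)

0.9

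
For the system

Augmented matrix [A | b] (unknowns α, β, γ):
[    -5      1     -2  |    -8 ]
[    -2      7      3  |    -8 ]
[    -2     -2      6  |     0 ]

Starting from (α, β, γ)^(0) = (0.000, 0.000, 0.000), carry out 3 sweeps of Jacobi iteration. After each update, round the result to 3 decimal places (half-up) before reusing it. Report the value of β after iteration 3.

Iteration 1:
  α = (-8 - (1)·0.000 - (-2)·0.000) / (-5) = 1.600
  β = (-8 - (-2)·0.000 - (3)·0.000) / (7) = -1.143
  γ = (0 - (-2)·0.000 - (-2)·0.000) / (6) = 0.000
Iteration 2:
  α = (-8 - (1)·-1.143 - (-2)·0.000) / (-5) = 1.371
  β = (-8 - (-2)·1.600 - (3)·0.000) / (7) = -0.686
  γ = (0 - (-2)·1.600 - (-2)·-1.143) / (6) = 0.152
Iteration 3:
  α = (-8 - (1)·-0.686 - (-2)·0.152) / (-5) = 1.402
  β = (-8 - (-2)·1.371 - (3)·0.152) / (7) = -0.816
  γ = (0 - (-2)·1.371 - (-2)·-0.686) / (6) = 0.228

-0.816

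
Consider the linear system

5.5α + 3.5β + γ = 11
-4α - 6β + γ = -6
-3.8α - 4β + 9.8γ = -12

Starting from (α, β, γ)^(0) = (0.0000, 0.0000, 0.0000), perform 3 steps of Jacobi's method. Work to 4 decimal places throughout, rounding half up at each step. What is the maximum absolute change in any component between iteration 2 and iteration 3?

Iteration 1:
  α = (11 - (3.5)·0.0000 - (1)·0.0000) / (5.5) = 2.0000
  β = (-6 - (-4)·0.0000 - (1)·0.0000) / (-6) = 1.0000
  γ = (-12 - (-3.8)·0.0000 - (-4)·0.0000) / (9.8) = -1.2245
Iteration 2:
  α = (11 - (3.5)·1.0000 - (1)·-1.2245) / (5.5) = 1.5863
  β = (-6 - (-4)·2.0000 - (1)·-1.2245) / (-6) = -0.5374
  γ = (-12 - (-3.8)·2.0000 - (-4)·1.0000) / (9.8) = -0.0408
Iteration 3:
  α = (11 - (3.5)·-0.5374 - (1)·-0.0408) / (5.5) = 2.3494
  β = (-6 - (-4)·1.5863 - (1)·-0.0408) / (-6) = -0.0643
  γ = (-12 - (-3.8)·1.5863 - (-4)·-0.5374) / (9.8) = -0.8287
Change: (0.7631, 0.4731, -0.7879) → max |·| = 0.7879

0.7879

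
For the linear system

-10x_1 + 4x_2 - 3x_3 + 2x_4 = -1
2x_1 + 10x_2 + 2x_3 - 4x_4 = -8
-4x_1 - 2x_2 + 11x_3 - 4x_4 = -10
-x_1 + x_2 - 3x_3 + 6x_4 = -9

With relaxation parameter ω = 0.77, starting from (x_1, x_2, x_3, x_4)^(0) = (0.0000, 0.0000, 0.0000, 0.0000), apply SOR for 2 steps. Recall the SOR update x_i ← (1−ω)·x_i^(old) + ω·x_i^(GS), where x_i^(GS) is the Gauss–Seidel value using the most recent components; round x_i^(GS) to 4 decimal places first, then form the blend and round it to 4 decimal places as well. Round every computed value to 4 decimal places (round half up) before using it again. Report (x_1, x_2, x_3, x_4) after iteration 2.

(-0.1311, -1.0409, -1.4394, -1.9051)

Iteration 1:
  x_1: GS value = (-1 - (4)·0.0000 - (-3)·0.0000 - (2)·0.0000) / (-10) = 0.1000;  x_1 ← (1−ω)·0.0000 + ω·0.1000 = 0.0770
  x_2: GS value = (-8 - (2)·0.0770 - (2)·0.0000 - (-4)·0.0000) / (10) = -0.8154;  x_2 ← (1−ω)·0.0000 + ω·-0.8154 = -0.6279
  x_3: GS value = (-10 - (-4)·0.0770 - (-2)·-0.6279 - (-4)·0.0000) / (11) = -0.9953;  x_3 ← (1−ω)·0.0000 + ω·-0.9953 = -0.7664
  x_4: GS value = (-9 - (-1)·0.0770 - (1)·-0.6279 - (-3)·-0.7664) / (6) = -1.7657;  x_4 ← (1−ω)·0.0000 + ω·-1.7657 = -1.3596
Iteration 2:
  x_1: GS value = (-1 - (4)·-0.6279 - (-3)·-0.7664 - (2)·-1.3596) / (-10) = -0.1932;  x_1 ← (1−ω)·0.0770 + ω·-0.1932 = -0.1311
  x_2: GS value = (-8 - (2)·-0.1311 - (2)·-0.7664 - (-4)·-1.3596) / (10) = -1.1643;  x_2 ← (1−ω)·-0.6279 + ω·-1.1643 = -1.0409
  x_3: GS value = (-10 - (-4)·-0.1311 - (-2)·-1.0409 - (-4)·-1.3596) / (11) = -1.6404;  x_3 ← (1−ω)·-0.7664 + ω·-1.6404 = -1.4394
  x_4: GS value = (-9 - (-1)·-0.1311 - (1)·-1.0409 - (-3)·-1.4394) / (6) = -2.0681;  x_4 ← (1−ω)·-1.3596 + ω·-2.0681 = -1.9051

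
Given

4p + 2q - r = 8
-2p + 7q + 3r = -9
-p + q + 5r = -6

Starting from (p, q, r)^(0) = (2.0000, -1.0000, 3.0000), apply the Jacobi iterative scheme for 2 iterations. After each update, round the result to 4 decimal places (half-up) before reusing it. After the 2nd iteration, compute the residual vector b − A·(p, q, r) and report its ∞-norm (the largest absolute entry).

3.3500

Iteration 1:
  p = (8 - (2)·-1.0000 - (-1)·3.0000) / (4) = 3.2500
  q = (-9 - (-2)·2.0000 - (3)·3.0000) / (7) = -2.0000
  r = (-6 - (-1)·2.0000 - (1)·-1.0000) / (5) = -0.6000
Iteration 2:
  p = (8 - (2)·-2.0000 - (-1)·-0.6000) / (4) = 2.8500
  q = (-9 - (-2)·3.2500 - (3)·-0.6000) / (7) = -0.1000
  r = (-6 - (-1)·3.2500 - (1)·-2.0000) / (5) = -0.1500
Residual b − A·x = (-3.3500, -2.1500, -2.3000); ∞-norm = 3.3500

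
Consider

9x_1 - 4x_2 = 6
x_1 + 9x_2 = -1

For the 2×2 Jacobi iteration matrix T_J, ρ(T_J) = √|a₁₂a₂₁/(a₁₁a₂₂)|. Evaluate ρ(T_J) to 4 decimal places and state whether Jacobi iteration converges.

0.2222

a₁₂a₂₁/(a₁₁a₂₂) = (-4)·(1) / ((9)·(9)) = -0.049383
ρ = √|-0.049383| = √0.049383 = 0.2222
ρ < 1, so Jacobi converges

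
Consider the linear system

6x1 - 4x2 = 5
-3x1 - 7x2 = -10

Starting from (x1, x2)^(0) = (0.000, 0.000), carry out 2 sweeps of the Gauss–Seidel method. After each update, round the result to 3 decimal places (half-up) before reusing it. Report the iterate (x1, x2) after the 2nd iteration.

Iteration 1:
  x1 = (5 - (-4)·0.000) / (6) = 0.833
  x2 = (-10 - (-3)·0.833) / (-7) = 1.072
Iteration 2:
  x1 = (5 - (-4)·1.072) / (6) = 1.548
  x2 = (-10 - (-3)·1.548) / (-7) = 0.765

(1.548, 0.765)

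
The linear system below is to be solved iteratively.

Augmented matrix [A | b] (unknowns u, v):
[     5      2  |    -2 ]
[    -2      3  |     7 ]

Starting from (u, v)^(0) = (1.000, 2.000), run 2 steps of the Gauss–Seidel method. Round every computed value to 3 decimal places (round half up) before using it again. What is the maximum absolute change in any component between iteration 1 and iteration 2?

0.187

Iteration 1:
  u = (-2 - (2)·2.000) / (5) = -1.200
  v = (7 - (-2)·-1.200) / (3) = 1.533
Iteration 2:
  u = (-2 - (2)·1.533) / (5) = -1.013
  v = (7 - (-2)·-1.013) / (3) = 1.658
Change: (0.187, 0.125) → max |·| = 0.187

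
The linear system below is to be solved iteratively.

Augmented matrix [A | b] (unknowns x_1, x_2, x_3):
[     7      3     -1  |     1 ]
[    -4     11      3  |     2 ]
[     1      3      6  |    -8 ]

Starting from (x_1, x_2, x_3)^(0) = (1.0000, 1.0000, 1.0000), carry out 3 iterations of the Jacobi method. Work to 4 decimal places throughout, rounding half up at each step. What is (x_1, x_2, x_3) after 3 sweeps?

(-0.3531, 0.4817, -1.6277)

Iteration 1:
  x_1 = (1 - (3)·1.0000 - (-1)·1.0000) / (7) = -0.1429
  x_2 = (2 - (-4)·1.0000 - (3)·1.0000) / (11) = 0.2727
  x_3 = (-8 - (1)·1.0000 - (3)·1.0000) / (6) = -2.0000
Iteration 2:
  x_1 = (1 - (3)·0.2727 - (-1)·-2.0000) / (7) = -0.2597
  x_2 = (2 - (-4)·-0.1429 - (3)·-2.0000) / (11) = 0.6753
  x_3 = (-8 - (1)·-0.1429 - (3)·0.2727) / (6) = -1.4459
Iteration 3:
  x_1 = (1 - (3)·0.6753 - (-1)·-1.4459) / (7) = -0.3531
  x_2 = (2 - (-4)·-0.2597 - (3)·-1.4459) / (11) = 0.4817
  x_3 = (-8 - (1)·-0.2597 - (3)·0.6753) / (6) = -1.6277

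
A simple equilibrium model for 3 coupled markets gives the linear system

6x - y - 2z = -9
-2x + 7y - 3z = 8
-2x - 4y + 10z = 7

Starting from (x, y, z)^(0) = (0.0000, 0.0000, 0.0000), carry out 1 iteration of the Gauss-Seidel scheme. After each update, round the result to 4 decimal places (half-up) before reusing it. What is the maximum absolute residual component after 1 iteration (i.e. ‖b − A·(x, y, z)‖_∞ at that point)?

2.0857

Iteration 1:
  x = (-9 - (-1)·0.0000 - (-2)·0.0000) / (6) = -1.5000
  y = (8 - (-2)·-1.5000 - (-3)·0.0000) / (7) = 0.7143
  z = (7 - (-2)·-1.5000 - (-4)·0.7143) / (10) = 0.6857
Residual b − A·x = (2.0857, 2.0570, 0.0002); ∞-norm = 2.0857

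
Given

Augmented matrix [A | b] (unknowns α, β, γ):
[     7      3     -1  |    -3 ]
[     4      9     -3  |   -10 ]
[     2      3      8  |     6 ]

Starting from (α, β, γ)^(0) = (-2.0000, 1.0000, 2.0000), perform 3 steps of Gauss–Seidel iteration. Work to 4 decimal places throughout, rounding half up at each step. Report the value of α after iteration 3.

0.0220

Iteration 1:
  α = (-3 - (3)·1.0000 - (-1)·2.0000) / (7) = -0.5714
  β = (-10 - (4)·-0.5714 - (-3)·2.0000) / (9) = -0.1905
  γ = (6 - (2)·-0.5714 - (3)·-0.1905) / (8) = 0.9643
Iteration 2:
  α = (-3 - (3)·-0.1905 - (-1)·0.9643) / (7) = -0.2092
  β = (-10 - (4)·-0.2092 - (-3)·0.9643) / (9) = -0.6967
  γ = (6 - (2)·-0.2092 - (3)·-0.6967) / (8) = 1.0636
Iteration 3:
  α = (-3 - (3)·-0.6967 - (-1)·1.0636) / (7) = 0.0220
  β = (-10 - (4)·0.0220 - (-3)·1.0636) / (9) = -0.7664
  γ = (6 - (2)·0.0220 - (3)·-0.7664) / (8) = 1.0319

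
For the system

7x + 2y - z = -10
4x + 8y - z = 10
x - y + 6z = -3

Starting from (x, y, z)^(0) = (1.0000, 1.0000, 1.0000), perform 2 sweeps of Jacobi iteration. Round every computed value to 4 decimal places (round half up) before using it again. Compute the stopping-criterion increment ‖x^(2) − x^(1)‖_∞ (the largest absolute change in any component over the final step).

1.0982

Iteration 1:
  x = (-10 - (2)·1.0000 - (-1)·1.0000) / (7) = -1.5714
  y = (10 - (4)·1.0000 - (-1)·1.0000) / (8) = 0.8750
  z = (-3 - (1)·1.0000 - (-1)·1.0000) / (6) = -0.5000
Iteration 2:
  x = (-10 - (2)·0.8750 - (-1)·-0.5000) / (7) = -1.7500
  y = (10 - (4)·-1.5714 - (-1)·-0.5000) / (8) = 1.9732
  z = (-3 - (1)·-1.5714 - (-1)·0.8750) / (6) = -0.0923
Change: (-0.1786, 1.0982, 0.4077) → max |·| = 1.0982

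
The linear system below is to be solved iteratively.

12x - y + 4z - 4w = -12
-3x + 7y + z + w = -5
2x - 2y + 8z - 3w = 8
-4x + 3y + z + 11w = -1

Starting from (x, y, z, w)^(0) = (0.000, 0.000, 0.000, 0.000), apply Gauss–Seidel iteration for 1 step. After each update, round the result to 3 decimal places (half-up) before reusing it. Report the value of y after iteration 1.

-1.143

Iteration 1:
  x = (-12 - (-1)·0.000 - (4)·0.000 - (-4)·0.000) / (12) = -1.000
  y = (-5 - (-3)·-1.000 - (1)·0.000 - (1)·0.000) / (7) = -1.143
  z = (8 - (2)·-1.000 - (-2)·-1.143 - (-3)·0.000) / (8) = 0.964
  w = (-1 - (-4)·-1.000 - (3)·-1.143 - (1)·0.964) / (11) = -0.230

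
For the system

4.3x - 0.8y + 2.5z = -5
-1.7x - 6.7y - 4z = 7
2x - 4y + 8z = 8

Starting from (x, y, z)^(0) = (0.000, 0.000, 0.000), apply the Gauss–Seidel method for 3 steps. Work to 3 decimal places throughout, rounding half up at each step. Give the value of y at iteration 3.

-1.099

Iteration 1:
  x = (-5 - (-0.8)·0.000 - (2.5)·0.000) / (4.3) = -1.163
  y = (7 - (-1.7)·-1.163 - (-4)·0.000) / (-6.7) = -0.750
  z = (8 - (2)·-1.163 - (-4)·-0.750) / (8) = 0.916
Iteration 2:
  x = (-5 - (-0.8)·-0.750 - (2.5)·0.916) / (4.3) = -1.835
  y = (7 - (-1.7)·-1.835 - (-4)·0.916) / (-6.7) = -1.126
  z = (8 - (2)·-1.835 - (-4)·-1.126) / (8) = 0.896
Iteration 3:
  x = (-5 - (-0.8)·-1.126 - (2.5)·0.896) / (4.3) = -1.893
  y = (7 - (-1.7)·-1.893 - (-4)·0.896) / (-6.7) = -1.099
  z = (8 - (2)·-1.893 - (-4)·-1.099) / (8) = 0.924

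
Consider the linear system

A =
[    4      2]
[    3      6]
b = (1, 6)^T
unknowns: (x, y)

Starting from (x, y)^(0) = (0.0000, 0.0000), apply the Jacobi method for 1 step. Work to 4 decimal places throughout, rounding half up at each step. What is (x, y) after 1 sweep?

Iteration 1:
  x = (1 - (2)·0.0000) / (4) = 0.2500
  y = (6 - (3)·0.0000) / (6) = 1.0000

(0.2500, 1.0000)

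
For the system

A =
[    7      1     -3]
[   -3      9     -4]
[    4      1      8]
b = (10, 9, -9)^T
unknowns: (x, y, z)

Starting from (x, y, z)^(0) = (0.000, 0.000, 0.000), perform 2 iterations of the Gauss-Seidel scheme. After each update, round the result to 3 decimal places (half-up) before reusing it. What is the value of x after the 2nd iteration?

0.350

Iteration 1:
  x = (10 - (1)·0.000 - (-3)·0.000) / (7) = 1.429
  y = (9 - (-3)·1.429 - (-4)·0.000) / (9) = 1.476
  z = (-9 - (4)·1.429 - (1)·1.476) / (8) = -2.024
Iteration 2:
  x = (10 - (1)·1.476 - (-3)·-2.024) / (7) = 0.350
  y = (9 - (-3)·0.350 - (-4)·-2.024) / (9) = 0.217
  z = (-9 - (4)·0.350 - (1)·0.217) / (8) = -1.327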